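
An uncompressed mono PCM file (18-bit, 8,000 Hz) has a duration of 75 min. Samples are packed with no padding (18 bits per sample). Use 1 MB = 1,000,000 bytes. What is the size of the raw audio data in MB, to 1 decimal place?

81.0 MB

Duration = 75 min = 4,500 s.
Bits = 8,000 × 4,500 × 18 × 1 = 648,000,000 bits = 81,000,000 bytes.
81,000,000 / 1,000,000 = 81.0 MB.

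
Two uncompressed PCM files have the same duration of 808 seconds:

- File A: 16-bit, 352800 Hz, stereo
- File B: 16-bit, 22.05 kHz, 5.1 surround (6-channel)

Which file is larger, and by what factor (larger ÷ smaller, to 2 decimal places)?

File A, by a factor of 5.33

File A: 352,800 × 2 × 2 = 1,411,200 bytes/s.
File B: 22,050 × 2 × 6 = 264,600 bytes/s.
File A is larger; ratio = 1,140,249,600 / 213,796,800 = 5.33.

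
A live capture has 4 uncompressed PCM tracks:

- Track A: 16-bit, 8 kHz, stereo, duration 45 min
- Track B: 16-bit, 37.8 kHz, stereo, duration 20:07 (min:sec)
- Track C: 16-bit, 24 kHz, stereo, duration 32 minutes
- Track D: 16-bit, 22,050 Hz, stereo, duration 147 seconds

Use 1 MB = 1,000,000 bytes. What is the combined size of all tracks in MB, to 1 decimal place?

466.2 MB

Track A: 45 min = 2,700 s; 8,000 × 2,700 × 2 × 2 = 86,400,000 bytes.
Track B: 20:07 (min:sec) = 1,207 s; 37,800 × 1,207 × 2 × 2 = 182,498,400 bytes.
Track C: 32 minutes = 1,920 s; 24,000 × 1,920 × 2 × 2 = 184,320,000 bytes.
Track D: 22,050 × 147 × 2 × 2 = 12,965,400 bytes.
Total = 466,183,800 bytes = 466.2 MB.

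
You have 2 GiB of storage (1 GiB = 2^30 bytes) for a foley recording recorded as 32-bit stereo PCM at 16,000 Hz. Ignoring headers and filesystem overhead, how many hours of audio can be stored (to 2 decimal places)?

4.66 hours

Uncompressed byte rate = 16,000 × 4 × 2 = 128,000 bytes/s.
Capacity = 2 × 1,073,741,824 = 2,147,483,648 bytes.
2,147,483,648 / 128,000 ≈ 16777.22 s → 4.66 hours.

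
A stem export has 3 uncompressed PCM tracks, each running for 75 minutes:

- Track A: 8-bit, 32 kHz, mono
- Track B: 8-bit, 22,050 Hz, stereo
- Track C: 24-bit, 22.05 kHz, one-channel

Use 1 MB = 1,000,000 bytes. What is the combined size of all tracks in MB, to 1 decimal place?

640.1 MB

75 minutes = 4,500 s.
Track A: 32,000 × 4,500 × 1 × 1 = 144,000,000 bytes.
Track B: 22,050 × 4,500 × 1 × 2 = 198,450,000 bytes.
Track C: 22,050 × 4,500 × 3 × 1 = 297,675,000 bytes.
Total = 640,125,000 bytes = 640.1 MB.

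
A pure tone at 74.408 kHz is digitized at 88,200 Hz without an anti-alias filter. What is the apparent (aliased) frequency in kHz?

Nyquist = 88,200/2 = 44,100 Hz; 74,408 Hz exceeds it.
Alias = |74,408 − 1×88,200| = |74,408 − 88,200| = 13,792 Hz = 13.792 kHz.

13.792 kHz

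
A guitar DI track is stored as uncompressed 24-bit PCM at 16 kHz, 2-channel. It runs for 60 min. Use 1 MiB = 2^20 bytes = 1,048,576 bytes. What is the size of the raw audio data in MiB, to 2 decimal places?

329.59 MiB

Duration = 60 min = 3,600 s.
Bytes = 16,000 samples/s × 3,600 s × 3 bytes/sample × 2 ch = 345,600,000 bytes.
345,600,000 / 1,048,576 = 329.59 MiB.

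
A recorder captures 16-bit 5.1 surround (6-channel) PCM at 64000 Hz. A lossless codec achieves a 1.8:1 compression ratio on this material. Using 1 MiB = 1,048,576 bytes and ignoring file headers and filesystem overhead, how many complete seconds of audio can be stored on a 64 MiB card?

Uncompressed byte rate = 64,000 × 2 × 6 = 768,000 bytes/s.
After 1.8:1 compression, effective rate ≈ 426666.67 bytes/s.
Capacity = 64 × 1,048,576 = 67,108,864 bytes.
67,108,864 / effective rate ≈ 157.29 s → 157 seconds.

157 seconds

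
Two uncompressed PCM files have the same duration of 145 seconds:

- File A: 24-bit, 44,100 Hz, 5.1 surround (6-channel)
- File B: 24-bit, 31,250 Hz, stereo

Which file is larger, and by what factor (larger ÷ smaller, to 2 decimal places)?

File A: 44,100 × 3 × 6 = 793,800 bytes/s.
File B: 31,250 × 3 × 2 = 187,500 bytes/s.
File A is larger; ratio = 115,101,000 / 27,187,500 = 4.23.

File A, by a factor of 4.23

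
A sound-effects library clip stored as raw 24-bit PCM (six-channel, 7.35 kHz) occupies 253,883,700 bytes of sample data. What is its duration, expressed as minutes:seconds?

31:59

Byte rate = 7,350 × 3 × 6 = 132,300 bytes/s.
Duration = 253,883,700 / 132,300 = 1,919 s.
1,919 s = 31:59.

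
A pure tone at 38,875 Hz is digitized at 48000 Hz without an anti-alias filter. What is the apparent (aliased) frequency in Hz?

Nyquist = 48,000/2 = 24,000 Hz; 38,875 Hz exceeds it.
Alias = |38,875 − 1×48,000| = |38,875 − 48,000| = 9,125 Hz.

9,125 Hz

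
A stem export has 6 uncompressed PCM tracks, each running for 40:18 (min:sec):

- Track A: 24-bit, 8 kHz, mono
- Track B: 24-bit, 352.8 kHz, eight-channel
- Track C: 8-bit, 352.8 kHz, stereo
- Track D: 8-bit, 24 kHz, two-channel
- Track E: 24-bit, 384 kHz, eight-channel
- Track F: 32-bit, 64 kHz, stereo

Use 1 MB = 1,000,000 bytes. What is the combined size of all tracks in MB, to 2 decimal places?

45876.23 MB

40:18 (min:sec) = 2,418 s.
Track A: 8,000 × 2,418 × 3 × 1 = 58,032,000 bytes.
Track B: 352,800 × 2,418 × 3 × 8 = 20,473,689,600 bytes.
Track C: 352,800 × 2,418 × 1 × 2 = 1,706,140,800 bytes.
Track D: 24,000 × 2,418 × 1 × 2 = 116,064,000 bytes.
Track E: 384,000 × 2,418 × 3 × 8 = 22,284,288,000 bytes.
Track F: 64,000 × 2,418 × 4 × 2 = 1,238,016,000 bytes.
Total = 45,876,230,400 bytes = 45876.23 MB.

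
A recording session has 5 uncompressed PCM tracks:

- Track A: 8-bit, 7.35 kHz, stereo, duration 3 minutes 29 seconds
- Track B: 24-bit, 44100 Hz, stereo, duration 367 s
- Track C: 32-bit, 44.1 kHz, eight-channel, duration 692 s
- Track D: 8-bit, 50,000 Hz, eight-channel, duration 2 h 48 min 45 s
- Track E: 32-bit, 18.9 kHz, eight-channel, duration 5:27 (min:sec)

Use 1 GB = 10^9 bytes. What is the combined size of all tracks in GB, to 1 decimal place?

Track A: 3 minutes 29 seconds = 209 s; 7,350 × 209 × 1 × 2 = 3,072,300 bytes.
Track B: 44,100 × 367 × 3 × 2 = 97,108,200 bytes.
Track C: 44,100 × 692 × 4 × 8 = 976,550,400 bytes.
Track D: 2 h 48 min 45 s = 10,125 s; 50,000 × 10,125 × 1 × 8 = 4,050,000,000 bytes.
Track E: 5:27 (min:sec) = 327 s; 18,900 × 327 × 4 × 8 = 197,769,600 bytes.
Total = 5,324,500,500 bytes = 5.3 GB.

5.3 GB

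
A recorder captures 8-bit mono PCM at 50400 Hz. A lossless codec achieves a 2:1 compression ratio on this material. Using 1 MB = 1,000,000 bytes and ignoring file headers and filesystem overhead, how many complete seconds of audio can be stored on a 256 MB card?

Uncompressed byte rate = 50,400 × 1 × 1 = 50,400 bytes/s.
After 2:1 compression, effective rate ≈ 25200 bytes/s.
Capacity = 256 × 1,000,000 = 256,000,000 bytes.
256,000,000 / effective rate ≈ 10158.73 s → 10,158 seconds.

10,158 seconds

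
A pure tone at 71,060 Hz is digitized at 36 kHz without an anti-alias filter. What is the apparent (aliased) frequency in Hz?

940 Hz

Nyquist = 36,000/2 = 18,000 Hz; 71,060 Hz exceeds it.
Alias = |71,060 − 2×36,000| = |71,060 − 72,000| = 940 Hz.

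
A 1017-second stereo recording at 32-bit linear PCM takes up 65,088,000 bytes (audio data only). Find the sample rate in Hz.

Bytes = sample_rate × seconds × bytes_per_sample × channels.
sample_rate = 65,088,000 / (1,017 × 4 × 2) = 65,088,000 / 8,136 = 8,000 Hz.

8,000 Hz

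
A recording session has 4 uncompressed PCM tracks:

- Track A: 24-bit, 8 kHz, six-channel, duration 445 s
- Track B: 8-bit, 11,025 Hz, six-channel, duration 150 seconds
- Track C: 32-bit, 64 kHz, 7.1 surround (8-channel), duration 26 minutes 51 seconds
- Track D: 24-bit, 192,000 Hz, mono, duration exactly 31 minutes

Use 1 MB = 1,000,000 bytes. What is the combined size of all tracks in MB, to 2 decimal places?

4444.69 MB

Track A: 8,000 × 445 × 3 × 6 = 64,080,000 bytes.
Track B: 11,025 × 150 × 1 × 6 = 9,922,500 bytes.
Track C: 26 minutes 51 seconds = 1,611 s; 64,000 × 1,611 × 4 × 8 = 3,299,328,000 bytes.
Track D: exactly 31 minutes = 1,860 s; 192,000 × 1,860 × 3 × 1 = 1,071,360,000 bytes.
Total = 4,444,690,500 bytes = 4444.69 MB.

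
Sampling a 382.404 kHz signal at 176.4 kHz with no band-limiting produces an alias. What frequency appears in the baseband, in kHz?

Nyquist = 176,400/2 = 88,200 Hz; 382,404 Hz exceeds it.
Alias = |382,404 − 2×176,400| = |382,404 − 352,800| = 29,604 Hz = 29.604 kHz.

29.604 kHz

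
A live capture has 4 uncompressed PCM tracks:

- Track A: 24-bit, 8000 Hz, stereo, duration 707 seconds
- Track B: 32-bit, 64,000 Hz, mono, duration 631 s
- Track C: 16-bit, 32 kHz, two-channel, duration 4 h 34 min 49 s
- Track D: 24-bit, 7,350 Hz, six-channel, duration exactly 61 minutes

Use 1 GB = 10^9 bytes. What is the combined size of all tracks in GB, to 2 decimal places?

Track A: 8,000 × 707 × 3 × 2 = 33,936,000 bytes.
Track B: 64,000 × 631 × 4 × 1 = 161,536,000 bytes.
Track C: 4 h 34 min 49 s = 16,489 s; 32,000 × 16,489 × 2 × 2 = 2,110,592,000 bytes.
Track D: exactly 61 minutes = 3,660 s; 7,350 × 3,660 × 3 × 6 = 484,218,000 bytes.
Total = 2,790,282,000 bytes = 2.79 GB.

2.79 GB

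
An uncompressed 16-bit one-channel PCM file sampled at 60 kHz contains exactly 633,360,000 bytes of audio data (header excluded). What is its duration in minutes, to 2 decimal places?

Byte rate = 60,000 × 2 × 1 = 120,000 bytes/s.
Duration = 633,360,000 / 120,000 = 5,278 s.
5,278 s / 60 = 87.97 minutes.

87.97 minutes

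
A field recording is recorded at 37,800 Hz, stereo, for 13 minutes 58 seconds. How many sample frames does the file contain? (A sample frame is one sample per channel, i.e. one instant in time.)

31,676,400 sample frames

13 minutes 58 seconds = 838 s.
37,800 samples/s × 838 s = 31,676,400 frames.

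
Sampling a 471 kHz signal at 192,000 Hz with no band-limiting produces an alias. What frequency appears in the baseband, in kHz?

Nyquist = 192,000/2 = 96,000 Hz; 471,000 Hz exceeds it.
Alias = |471,000 − 2×192,000| = |471,000 − 384,000| = 87,000 Hz = 87 kHz.

87 kHz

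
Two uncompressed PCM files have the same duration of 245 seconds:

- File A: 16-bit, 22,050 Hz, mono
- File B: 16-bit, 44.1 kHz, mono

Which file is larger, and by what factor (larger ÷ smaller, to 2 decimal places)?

File B, by a factor of 2.00

File A: 22,050 × 2 × 1 = 44,100 bytes/s.
File B: 44,100 × 2 × 1 = 88,200 bytes/s.
File B is larger; ratio = 21,609,000 / 10,804,500 = 2.00.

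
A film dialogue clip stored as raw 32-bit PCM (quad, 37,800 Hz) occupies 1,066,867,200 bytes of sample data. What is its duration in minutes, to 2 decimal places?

29.40 minutes

Byte rate = 37,800 × 4 × 4 = 604,800 bytes/s.
Duration = 1,066,867,200 / 604,800 = 1,764 s.
1,764 s / 60 = 29.40 minutes.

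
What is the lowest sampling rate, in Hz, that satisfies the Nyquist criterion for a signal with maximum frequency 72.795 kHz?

145,590 Hz

Minimum sample rate = 2 × 72,795 Hz = 145,590 Hz.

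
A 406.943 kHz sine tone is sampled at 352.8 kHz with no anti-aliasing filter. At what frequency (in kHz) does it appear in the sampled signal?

Nyquist = 352,800/2 = 176,400 Hz; 406,943 Hz exceeds it.
Alias = |406,943 − 1×352,800| = |406,943 − 352,800| = 54,143 Hz = 54.143 kHz.

54.143 kHz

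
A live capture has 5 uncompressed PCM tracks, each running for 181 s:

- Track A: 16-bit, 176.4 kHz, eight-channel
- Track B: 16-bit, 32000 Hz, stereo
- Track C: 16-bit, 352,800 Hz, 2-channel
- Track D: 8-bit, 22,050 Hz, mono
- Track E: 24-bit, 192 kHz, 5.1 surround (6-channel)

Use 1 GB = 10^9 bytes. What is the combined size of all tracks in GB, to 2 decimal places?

1.42 GB

Track A: 176,400 × 181 × 2 × 8 = 510,854,400 bytes.
Track B: 32,000 × 181 × 2 × 2 = 23,168,000 bytes.
Track C: 352,800 × 181 × 2 × 2 = 255,427,200 bytes.
Track D: 22,050 × 181 × 1 × 1 = 3,991,050 bytes.
Track E: 192,000 × 181 × 3 × 6 = 625,536,000 bytes.
Total = 1,418,976,650 bytes = 1.42 GB.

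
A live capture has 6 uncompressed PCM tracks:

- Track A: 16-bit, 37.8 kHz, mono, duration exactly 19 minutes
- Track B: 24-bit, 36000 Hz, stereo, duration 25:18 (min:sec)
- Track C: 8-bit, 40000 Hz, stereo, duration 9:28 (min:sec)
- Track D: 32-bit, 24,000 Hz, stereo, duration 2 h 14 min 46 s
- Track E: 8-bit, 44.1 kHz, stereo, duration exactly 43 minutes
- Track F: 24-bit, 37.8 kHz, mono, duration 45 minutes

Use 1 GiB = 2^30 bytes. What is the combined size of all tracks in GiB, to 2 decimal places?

Track A: exactly 19 minutes = 1,140 s; 37,800 × 1,140 × 2 × 1 = 86,184,000 bytes.
Track B: 25:18 (min:sec) = 1,518 s; 36,000 × 1,518 × 3 × 2 = 327,888,000 bytes.
Track C: 9:28 (min:sec) = 568 s; 40,000 × 568 × 1 × 2 = 45,440,000 bytes.
Track D: 2 h 14 min 46 s = 8,086 s; 24,000 × 8,086 × 4 × 2 = 1,552,512,000 bytes.
Track E: exactly 43 minutes = 2,580 s; 44,100 × 2,580 × 1 × 2 = 227,556,000 bytes.
Track F: 45 minutes = 2,700 s; 37,800 × 2,700 × 3 × 1 = 306,180,000 bytes.
Total = 2,545,760,000 bytes = 2.37 GiB.

2.37 GiB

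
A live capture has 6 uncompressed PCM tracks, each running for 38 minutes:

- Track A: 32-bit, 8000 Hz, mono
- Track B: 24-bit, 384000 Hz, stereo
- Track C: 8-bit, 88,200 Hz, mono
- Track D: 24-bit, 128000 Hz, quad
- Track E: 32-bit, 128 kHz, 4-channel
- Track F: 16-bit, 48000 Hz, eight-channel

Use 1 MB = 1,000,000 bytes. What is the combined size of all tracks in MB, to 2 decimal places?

15449.74 MB

38 minutes = 2,280 s.
Track A: 8,000 × 2,280 × 4 × 1 = 72,960,000 bytes.
Track B: 384,000 × 2,280 × 3 × 2 = 5,253,120,000 bytes.
Track C: 88,200 × 2,280 × 1 × 1 = 201,096,000 bytes.
Track D: 128,000 × 2,280 × 3 × 4 = 3,502,080,000 bytes.
Track E: 128,000 × 2,280 × 4 × 4 = 4,669,440,000 bytes.
Track F: 48,000 × 2,280 × 2 × 8 = 1,751,040,000 bytes.
Total = 15,449,736,000 bytes = 15449.74 MB.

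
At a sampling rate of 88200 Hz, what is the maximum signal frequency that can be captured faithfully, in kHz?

44.1 kHz

Nyquist frequency = sample rate / 2 = 88,200 / 2 = 44.1 kHz.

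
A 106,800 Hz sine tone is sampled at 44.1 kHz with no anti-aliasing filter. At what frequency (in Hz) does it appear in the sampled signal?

18,600 Hz

Nyquist = 44,100/2 = 22,050 Hz; 106,800 Hz exceeds it.
Alias = |106,800 − 2×44,100| = |106,800 − 88,200| = 18,600 Hz.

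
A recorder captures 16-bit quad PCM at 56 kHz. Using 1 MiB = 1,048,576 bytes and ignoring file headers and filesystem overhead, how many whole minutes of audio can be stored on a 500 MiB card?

Uncompressed byte rate = 56,000 × 2 × 4 = 448,000 bytes/s.
Capacity = 500 × 1,048,576 = 524,288,000 bytes.
524,288,000 / 448,000 ≈ 1170.29 s → 19 minutes.

19 minutes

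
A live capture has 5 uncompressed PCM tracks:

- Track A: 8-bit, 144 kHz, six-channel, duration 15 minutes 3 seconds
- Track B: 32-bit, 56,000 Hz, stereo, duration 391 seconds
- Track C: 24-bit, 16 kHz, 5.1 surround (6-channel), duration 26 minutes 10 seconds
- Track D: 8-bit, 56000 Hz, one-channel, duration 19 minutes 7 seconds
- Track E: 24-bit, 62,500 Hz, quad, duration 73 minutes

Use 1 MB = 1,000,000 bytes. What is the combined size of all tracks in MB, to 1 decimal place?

Track A: 15 minutes 3 seconds = 903 s; 144,000 × 903 × 1 × 6 = 780,192,000 bytes.
Track B: 56,000 × 391 × 4 × 2 = 175,168,000 bytes.
Track C: 26 minutes 10 seconds = 1,570 s; 16,000 × 1,570 × 3 × 6 = 452,160,000 bytes.
Track D: 19 minutes 7 seconds = 1,147 s; 56,000 × 1,147 × 1 × 1 = 64,232,000 bytes.
Track E: 73 minutes = 4,380 s; 62,500 × 4,380 × 3 × 4 = 3,285,000,000 bytes.
Total = 4,756,752,000 bytes = 4756.8 MB.

4756.8 MB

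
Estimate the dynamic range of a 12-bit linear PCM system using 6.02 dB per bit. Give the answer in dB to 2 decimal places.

12 × 6.02 = 72.24 dB.

72.24 dB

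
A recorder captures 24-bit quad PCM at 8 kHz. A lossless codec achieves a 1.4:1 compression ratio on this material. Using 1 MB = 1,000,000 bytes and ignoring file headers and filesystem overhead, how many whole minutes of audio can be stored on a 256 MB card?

Uncompressed byte rate = 8,000 × 3 × 4 = 96,000 bytes/s.
After 1.4:1 compression, effective rate ≈ 68571.43 bytes/s.
Capacity = 256 × 1,000,000 = 256,000,000 bytes.
256,000,000 / effective rate ≈ 3733.33 s → 62 minutes.

62 minutes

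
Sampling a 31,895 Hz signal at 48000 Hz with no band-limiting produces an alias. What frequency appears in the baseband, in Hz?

16,105 Hz

Nyquist = 48,000/2 = 24,000 Hz; 31,895 Hz exceeds it.
Alias = |31,895 − 1×48,000| = |31,895 − 48,000| = 16,105 Hz.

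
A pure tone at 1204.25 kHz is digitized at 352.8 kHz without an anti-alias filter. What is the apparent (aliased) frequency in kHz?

Nyquist = 352,800/2 = 176,400 Hz; 1,204,250 Hz exceeds it.
Alias = |1,204,250 − 3×352,800| = |1,204,250 − 1,058,400| = 145,850 Hz = 145.85 kHz.

145.85 kHz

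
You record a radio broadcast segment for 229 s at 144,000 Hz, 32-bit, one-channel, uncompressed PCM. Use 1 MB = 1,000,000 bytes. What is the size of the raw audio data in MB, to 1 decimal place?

Bytes = 144,000 samples/s × 229 s × 4 bytes/sample × 1 ch = 131,904,000 bytes.
131,904,000 / 1,000,000 = 131.9 MB.

131.9 MB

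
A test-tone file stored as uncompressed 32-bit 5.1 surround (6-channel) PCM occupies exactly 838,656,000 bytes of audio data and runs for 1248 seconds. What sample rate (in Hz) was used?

Bytes = sample_rate × seconds × bytes_per_sample × channels.
sample_rate = 838,656,000 / (1,248 × 4 × 6) = 838,656,000 / 29,952 = 28,000 Hz.

28,000 Hz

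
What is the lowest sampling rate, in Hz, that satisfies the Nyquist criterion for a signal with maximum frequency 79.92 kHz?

159,840 Hz

Minimum sample rate = 2 × 79,920 Hz = 159,840 Hz.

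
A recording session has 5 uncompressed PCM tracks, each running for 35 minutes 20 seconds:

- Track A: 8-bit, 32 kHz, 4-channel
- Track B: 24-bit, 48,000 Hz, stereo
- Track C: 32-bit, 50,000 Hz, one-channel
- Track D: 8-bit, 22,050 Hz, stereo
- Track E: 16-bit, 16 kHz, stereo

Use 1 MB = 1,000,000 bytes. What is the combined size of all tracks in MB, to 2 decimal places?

35 minutes 20 seconds = 2,120 s.
Track A: 32,000 × 2,120 × 1 × 4 = 271,360,000 bytes.
Track B: 48,000 × 2,120 × 3 × 2 = 610,560,000 bytes.
Track C: 50,000 × 2,120 × 4 × 1 = 424,000,000 bytes.
Track D: 22,050 × 2,120 × 1 × 2 = 93,492,000 bytes.
Track E: 16,000 × 2,120 × 2 × 2 = 135,680,000 bytes.
Total = 1,535,092,000 bytes = 1535.09 MB.

1535.09 MB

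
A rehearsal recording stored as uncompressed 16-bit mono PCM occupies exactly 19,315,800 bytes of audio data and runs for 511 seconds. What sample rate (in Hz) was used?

18,900 Hz

Bytes = sample_rate × seconds × bytes_per_sample × channels.
sample_rate = 19,315,800 / (511 × 2 × 1) = 19,315,800 / 1,022 = 18,900 Hz.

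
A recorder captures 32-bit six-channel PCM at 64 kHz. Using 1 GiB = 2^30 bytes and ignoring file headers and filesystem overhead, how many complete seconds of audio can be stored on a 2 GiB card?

1,398 seconds

Uncompressed byte rate = 64,000 × 4 × 6 = 1,536,000 bytes/s.
Capacity = 2 × 1,073,741,824 = 2,147,483,648 bytes.
2,147,483,648 / 1,536,000 ≈ 1398.1 s → 1,398 seconds.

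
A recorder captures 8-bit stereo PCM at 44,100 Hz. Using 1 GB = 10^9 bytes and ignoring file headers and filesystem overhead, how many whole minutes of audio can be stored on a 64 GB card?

Uncompressed byte rate = 44,100 × 1 × 2 = 88,200 bytes/s.
Capacity = 64 × 1,000,000,000 = 64,000,000,000 bytes.
64,000,000,000 / 88,200 ≈ 725623.58 s → 12,093 minutes.

12,093 minutes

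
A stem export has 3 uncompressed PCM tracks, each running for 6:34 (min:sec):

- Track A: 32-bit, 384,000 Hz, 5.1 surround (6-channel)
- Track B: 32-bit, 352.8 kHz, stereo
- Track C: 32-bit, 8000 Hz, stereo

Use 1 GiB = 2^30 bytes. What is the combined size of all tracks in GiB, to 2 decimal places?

4.44 GiB

6:34 (min:sec) = 394 s.
Track A: 384,000 × 394 × 4 × 6 = 3,631,104,000 bytes.
Track B: 352,800 × 394 × 4 × 2 = 1,112,025,600 bytes.
Track C: 8,000 × 394 × 4 × 2 = 25,216,000 bytes.
Total = 4,768,345,600 bytes = 4.44 GiB.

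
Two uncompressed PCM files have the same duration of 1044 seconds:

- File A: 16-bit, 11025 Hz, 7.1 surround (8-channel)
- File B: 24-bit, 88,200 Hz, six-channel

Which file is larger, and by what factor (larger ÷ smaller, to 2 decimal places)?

File A: 11,025 × 2 × 8 = 176,400 bytes/s.
File B: 88,200 × 3 × 6 = 1,587,600 bytes/s.
File B is larger; ratio = 1,657,454,400 / 184,161,600 = 9.00.

File B, by a factor of 9.00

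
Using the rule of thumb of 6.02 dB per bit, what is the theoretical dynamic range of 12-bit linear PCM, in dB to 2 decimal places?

12 × 6.02 = 72.24 dB.

72.24 dB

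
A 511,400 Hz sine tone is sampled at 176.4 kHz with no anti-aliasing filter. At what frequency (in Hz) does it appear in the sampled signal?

Nyquist = 176,400/2 = 88,200 Hz; 511,400 Hz exceeds it.
Alias = |511,400 − 3×176,400| = |511,400 − 529,200| = 17,800 Hz.

17,800 Hz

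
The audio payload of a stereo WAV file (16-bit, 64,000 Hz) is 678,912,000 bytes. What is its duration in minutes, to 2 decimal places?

44.20 minutes

Byte rate = 64,000 × 2 × 2 = 256,000 bytes/s.
Duration = 678,912,000 / 256,000 = 2,652 s.
2,652 s / 60 = 44.20 minutes.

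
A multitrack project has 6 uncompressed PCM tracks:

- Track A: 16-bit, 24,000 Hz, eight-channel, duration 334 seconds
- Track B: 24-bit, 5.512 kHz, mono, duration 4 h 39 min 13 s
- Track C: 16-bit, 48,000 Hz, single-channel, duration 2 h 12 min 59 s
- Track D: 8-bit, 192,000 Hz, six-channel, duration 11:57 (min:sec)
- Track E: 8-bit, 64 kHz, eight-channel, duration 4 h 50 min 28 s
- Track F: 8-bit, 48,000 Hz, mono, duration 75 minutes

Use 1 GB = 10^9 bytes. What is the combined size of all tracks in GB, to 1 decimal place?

11.1 GB

Track A: 24,000 × 334 × 2 × 8 = 128,256,000 bytes.
Track B: 4 h 39 min 13 s = 16,753 s; 5,512 × 16,753 × 3 × 1 = 277,027,608 bytes.
Track C: 2 h 12 min 59 s = 7,979 s; 48,000 × 7,979 × 2 × 1 = 765,984,000 bytes.
Track D: 11:57 (min:sec) = 717 s; 192,000 × 717 × 1 × 6 = 825,984,000 bytes.
Track E: 4 h 50 min 28 s = 17,428 s; 64,000 × 17,428 × 1 × 8 = 8,923,136,000 bytes.
Track F: 75 minutes = 4,500 s; 48,000 × 4,500 × 1 × 1 = 216,000,000 bytes.
Total = 11,136,387,608 bytes = 11.1 GB.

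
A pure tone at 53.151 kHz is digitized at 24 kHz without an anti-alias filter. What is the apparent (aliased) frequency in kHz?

Nyquist = 24,000/2 = 12,000 Hz; 53,151 Hz exceeds it.
Alias = |53,151 − 2×24,000| = |53,151 − 48,000| = 5,151 Hz = 5.151 kHz.

5.151 kHz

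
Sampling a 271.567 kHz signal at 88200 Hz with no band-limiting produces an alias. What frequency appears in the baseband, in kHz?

Nyquist = 88,200/2 = 44,100 Hz; 271,567 Hz exceeds it.
Alias = |271,567 − 3×88,200| = |271,567 − 264,600| = 6,967 Hz = 6.967 kHz.

6.967 kHz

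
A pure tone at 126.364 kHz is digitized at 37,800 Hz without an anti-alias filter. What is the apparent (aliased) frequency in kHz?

12.964 kHz

Nyquist = 37,800/2 = 18,900 Hz; 126,364 Hz exceeds it.
Alias = |126,364 − 3×37,800| = |126,364 − 113,400| = 12,964 Hz = 12.964 kHz.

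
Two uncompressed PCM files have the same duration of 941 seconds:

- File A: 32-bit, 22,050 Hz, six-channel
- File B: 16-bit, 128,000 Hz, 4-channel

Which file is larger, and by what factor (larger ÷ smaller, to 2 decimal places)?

File A: 22,050 × 4 × 6 = 529,200 bytes/s.
File B: 128,000 × 2 × 4 = 1,024,000 bytes/s.
File B is larger; ratio = 963,584,000 / 497,977,200 = 1.93.

File B, by a factor of 1.93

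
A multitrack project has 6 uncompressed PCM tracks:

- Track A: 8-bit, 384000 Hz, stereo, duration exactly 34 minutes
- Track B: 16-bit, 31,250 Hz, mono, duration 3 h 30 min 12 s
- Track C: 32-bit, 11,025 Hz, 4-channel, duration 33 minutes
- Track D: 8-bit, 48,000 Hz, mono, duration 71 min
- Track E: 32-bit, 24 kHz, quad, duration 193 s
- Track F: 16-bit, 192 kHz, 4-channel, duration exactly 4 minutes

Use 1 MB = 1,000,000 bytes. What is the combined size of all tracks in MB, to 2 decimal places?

3351.47 MB

Track A: exactly 34 minutes = 2,040 s; 384,000 × 2,040 × 1 × 2 = 1,566,720,000 bytes.
Track B: 3 h 30 min 12 s = 12,612 s; 31,250 × 12,612 × 2 × 1 = 788,250,000 bytes.
Track C: 33 minutes = 1,980 s; 11,025 × 1,980 × 4 × 4 = 349,272,000 bytes.
Track D: 71 min = 4,260 s; 48,000 × 4,260 × 1 × 1 = 204,480,000 bytes.
Track E: 24,000 × 193 × 4 × 4 = 74,112,000 bytes.
Track F: exactly 4 minutes = 240 s; 192,000 × 240 × 2 × 4 = 368,640,000 bytes.
Total = 3,351,474,000 bytes = 3351.47 MB.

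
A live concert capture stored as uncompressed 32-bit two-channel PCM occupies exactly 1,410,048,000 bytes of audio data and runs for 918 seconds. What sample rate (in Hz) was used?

192,000 Hz

Bytes = sample_rate × seconds × bytes_per_sample × channels.
sample_rate = 1,410,048,000 / (918 × 4 × 2) = 1,410,048,000 / 7,344 = 192,000 Hz.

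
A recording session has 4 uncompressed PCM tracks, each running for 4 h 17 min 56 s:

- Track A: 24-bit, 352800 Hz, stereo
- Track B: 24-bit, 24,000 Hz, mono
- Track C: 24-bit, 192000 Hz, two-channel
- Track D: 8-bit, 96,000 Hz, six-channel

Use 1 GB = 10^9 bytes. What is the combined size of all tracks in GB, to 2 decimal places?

60.62 GB

4 h 17 min 56 s = 15,476 s.
Track A: 352,800 × 15,476 × 3 × 2 = 32,759,596,800 bytes.
Track B: 24,000 × 15,476 × 3 × 1 = 1,114,272,000 bytes.
Track C: 192,000 × 15,476 × 3 × 2 = 17,828,352,000 bytes.
Track D: 96,000 × 15,476 × 1 × 6 = 8,914,176,000 bytes.
Total = 60,616,396,800 bytes = 60.62 GB.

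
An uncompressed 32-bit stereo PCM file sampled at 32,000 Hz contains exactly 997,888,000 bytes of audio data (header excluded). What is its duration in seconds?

3,898 seconds

Byte rate = 32,000 × 4 × 2 = 256,000 bytes/s.
Duration = 997,888,000 / 256,000 = 3,898 s.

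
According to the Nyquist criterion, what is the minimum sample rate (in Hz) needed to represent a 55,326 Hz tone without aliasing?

110,652 Hz

Minimum sample rate = 2 × 55,326 Hz = 110,652 Hz.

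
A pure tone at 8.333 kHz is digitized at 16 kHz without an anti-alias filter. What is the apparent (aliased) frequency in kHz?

Nyquist = 16,000/2 = 8,000 Hz; 8,333 Hz exceeds it.
Alias = |8,333 − 1×16,000| = |8,333 − 16,000| = 7,667 Hz = 7.667 kHz.

7.667 kHz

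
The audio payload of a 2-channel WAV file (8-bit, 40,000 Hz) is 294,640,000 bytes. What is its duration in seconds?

Byte rate = 40,000 × 1 × 2 = 80,000 bytes/s.
Duration = 294,640,000 / 80,000 = 3,683 s.

3,683 seconds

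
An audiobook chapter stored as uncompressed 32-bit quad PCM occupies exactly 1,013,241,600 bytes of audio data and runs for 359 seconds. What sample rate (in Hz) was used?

Bytes = sample_rate × seconds × bytes_per_sample × channels.
sample_rate = 1,013,241,600 / (359 × 4 × 4) = 1,013,241,600 / 5,744 = 176,400 Hz.

176,400 Hz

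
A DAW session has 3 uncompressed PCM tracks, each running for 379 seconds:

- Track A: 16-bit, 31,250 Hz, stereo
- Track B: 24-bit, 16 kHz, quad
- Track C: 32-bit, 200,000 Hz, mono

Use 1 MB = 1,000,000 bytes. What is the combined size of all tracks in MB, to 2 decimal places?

423.34 MB

Track A: 31,250 × 379 × 2 × 2 = 47,375,000 bytes.
Track B: 16,000 × 379 × 3 × 4 = 72,768,000 bytes.
Track C: 200,000 × 379 × 4 × 1 = 303,200,000 bytes.
Total = 423,343,000 bytes = 423.34 MB.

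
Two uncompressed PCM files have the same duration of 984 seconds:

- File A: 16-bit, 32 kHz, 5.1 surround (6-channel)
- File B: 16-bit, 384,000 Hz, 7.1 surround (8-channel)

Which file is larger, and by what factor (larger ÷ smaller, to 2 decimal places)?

File A: 32,000 × 2 × 6 = 384,000 bytes/s.
File B: 384,000 × 2 × 8 = 6,144,000 bytes/s.
File B is larger; ratio = 6,045,696,000 / 377,856,000 = 16.00.

File B, by a factor of 16.00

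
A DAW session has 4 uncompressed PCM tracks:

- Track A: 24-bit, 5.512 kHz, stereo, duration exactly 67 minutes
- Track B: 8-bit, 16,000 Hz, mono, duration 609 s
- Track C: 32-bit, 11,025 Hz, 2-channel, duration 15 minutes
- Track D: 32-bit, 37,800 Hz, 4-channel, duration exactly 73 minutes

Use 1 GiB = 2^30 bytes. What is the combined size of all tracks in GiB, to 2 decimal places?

Track A: exactly 67 minutes = 4,020 s; 5,512 × 4,020 × 3 × 2 = 132,949,440 bytes.
Track B: 16,000 × 609 × 1 × 1 = 9,744,000 bytes.
Track C: 15 minutes = 900 s; 11,025 × 900 × 4 × 2 = 79,380,000 bytes.
Track D: exactly 73 minutes = 4,380 s; 37,800 × 4,380 × 4 × 4 = 2,649,024,000 bytes.
Total = 2,871,097,440 bytes = 2.67 GiB.

2.67 GiB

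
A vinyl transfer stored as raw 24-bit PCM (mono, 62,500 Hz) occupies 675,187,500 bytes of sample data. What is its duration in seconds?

3,601 seconds

Byte rate = 62,500 × 3 × 1 = 187,500 bytes/s.
Duration = 675,187,500 / 187,500 = 3,601 s.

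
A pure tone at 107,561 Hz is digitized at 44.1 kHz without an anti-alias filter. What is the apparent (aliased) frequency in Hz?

19,361 Hz

Nyquist = 44,100/2 = 22,050 Hz; 107,561 Hz exceeds it.
Alias = |107,561 − 2×44,100| = |107,561 − 88,200| = 19,361 Hz.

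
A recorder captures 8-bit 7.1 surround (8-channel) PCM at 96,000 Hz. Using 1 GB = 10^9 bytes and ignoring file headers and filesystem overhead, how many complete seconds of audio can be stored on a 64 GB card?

Uncompressed byte rate = 96,000 × 1 × 8 = 768,000 bytes/s.
Capacity = 64 × 1,000,000,000 = 64,000,000,000 bytes.
64,000,000,000 / 768,000 ≈ 83333.33 s → 83,333 seconds.

83,333 seconds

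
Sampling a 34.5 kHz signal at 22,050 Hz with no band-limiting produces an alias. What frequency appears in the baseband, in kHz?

Nyquist = 22,050/2 = 11,025 Hz; 34,500 Hz exceeds it.
Alias = |34,500 − 2×22,050| = |34,500 − 44,100| = 9,600 Hz = 9.6 kHz.

9.6 kHz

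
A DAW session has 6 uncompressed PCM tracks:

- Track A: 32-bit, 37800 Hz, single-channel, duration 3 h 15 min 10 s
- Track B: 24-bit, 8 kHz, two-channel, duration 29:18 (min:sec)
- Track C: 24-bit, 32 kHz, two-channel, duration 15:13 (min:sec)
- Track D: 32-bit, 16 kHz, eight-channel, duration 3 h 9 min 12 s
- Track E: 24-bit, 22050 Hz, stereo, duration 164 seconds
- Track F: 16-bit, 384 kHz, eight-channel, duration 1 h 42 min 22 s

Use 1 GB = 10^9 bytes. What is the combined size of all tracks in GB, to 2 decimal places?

Track A: 3 h 15 min 10 s = 11,710 s; 37,800 × 11,710 × 4 × 1 = 1,770,552,000 bytes.
Track B: 29:18 (min:sec) = 1,758 s; 8,000 × 1,758 × 3 × 2 = 84,384,000 bytes.
Track C: 15:13 (min:sec) = 913 s; 32,000 × 913 × 3 × 2 = 175,296,000 bytes.
Track D: 3 h 9 min 12 s = 11,352 s; 16,000 × 11,352 × 4 × 8 = 5,812,224,000 bytes.
Track E: 22,050 × 164 × 3 × 2 = 21,697,200 bytes.
Track F: 1 h 42 min 22 s = 6,142 s; 384,000 × 6,142 × 2 × 8 = 37,736,448,000 bytes.
Total = 45,600,601,200 bytes = 45.60 GB.

45.60 GB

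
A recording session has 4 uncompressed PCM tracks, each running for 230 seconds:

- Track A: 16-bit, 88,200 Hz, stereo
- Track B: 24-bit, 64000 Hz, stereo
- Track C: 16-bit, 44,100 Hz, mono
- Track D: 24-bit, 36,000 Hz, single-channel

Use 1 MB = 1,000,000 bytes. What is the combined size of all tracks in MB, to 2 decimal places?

Track A: 88,200 × 230 × 2 × 2 = 81,144,000 bytes.
Track B: 64,000 × 230 × 3 × 2 = 88,320,000 bytes.
Track C: 44,100 × 230 × 2 × 1 = 20,286,000 bytes.
Track D: 36,000 × 230 × 3 × 1 = 24,840,000 bytes.
Total = 214,590,000 bytes = 214.59 MB.

214.59 MB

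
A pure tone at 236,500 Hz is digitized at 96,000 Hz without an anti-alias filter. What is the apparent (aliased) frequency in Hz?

44,500 Hz

Nyquist = 96,000/2 = 48,000 Hz; 236,500 Hz exceeds it.
Alias = |236,500 − 2×96,000| = |236,500 − 192,000| = 44,500 Hz.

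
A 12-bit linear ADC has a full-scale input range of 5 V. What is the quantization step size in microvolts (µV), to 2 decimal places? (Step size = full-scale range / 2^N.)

5 V / 2^12 = 5 / 4,096 V = 1220.70 µV.

1220.70 µV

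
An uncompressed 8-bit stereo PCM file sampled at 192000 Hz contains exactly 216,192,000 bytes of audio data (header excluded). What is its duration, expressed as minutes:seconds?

9:23

Byte rate = 192,000 × 1 × 2 = 384,000 bytes/s.
Duration = 216,192,000 / 384,000 = 563 s.
563 s = 9:23.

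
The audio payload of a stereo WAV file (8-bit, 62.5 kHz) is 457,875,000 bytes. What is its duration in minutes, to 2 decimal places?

Byte rate = 62,500 × 1 × 2 = 125,000 bytes/s.
Duration = 457,875,000 / 125,000 = 3,663 s.
3,663 s / 60 = 61.05 minutes.

61.05 minutes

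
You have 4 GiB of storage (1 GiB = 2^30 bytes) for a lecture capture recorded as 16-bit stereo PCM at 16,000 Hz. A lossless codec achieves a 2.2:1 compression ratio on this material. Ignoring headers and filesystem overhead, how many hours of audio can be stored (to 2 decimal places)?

Uncompressed byte rate = 16,000 × 2 × 2 = 64,000 bytes/s.
After 2.2:1 compression, effective rate ≈ 29090.91 bytes/s.
Capacity = 4 × 1,073,741,824 = 4,294,967,296 bytes.
4,294,967,296 / effective rate ≈ 147639.5 s → 41.01 hours.

41.01 hours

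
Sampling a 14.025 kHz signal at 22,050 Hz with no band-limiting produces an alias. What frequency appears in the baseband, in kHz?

Nyquist = 22,050/2 = 11,025 Hz; 14,025 Hz exceeds it.
Alias = |14,025 − 1×22,050| = |14,025 − 22,050| = 8,025 Hz = 8.025 kHz.

8.025 kHz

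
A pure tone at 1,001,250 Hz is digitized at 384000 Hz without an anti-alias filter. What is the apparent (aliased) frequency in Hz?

150,750 Hz

Nyquist = 384,000/2 = 192,000 Hz; 1,001,250 Hz exceeds it.
Alias = |1,001,250 − 3×384,000| = |1,001,250 − 1,152,000| = 150,750 Hz.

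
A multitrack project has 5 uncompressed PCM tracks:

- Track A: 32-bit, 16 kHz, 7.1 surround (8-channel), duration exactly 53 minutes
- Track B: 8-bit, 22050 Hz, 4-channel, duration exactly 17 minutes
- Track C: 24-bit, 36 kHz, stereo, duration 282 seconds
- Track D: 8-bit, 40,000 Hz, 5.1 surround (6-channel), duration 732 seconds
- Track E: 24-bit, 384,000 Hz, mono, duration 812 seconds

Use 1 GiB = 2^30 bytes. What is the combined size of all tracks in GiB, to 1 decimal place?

Track A: exactly 53 minutes = 3,180 s; 16,000 × 3,180 × 4 × 8 = 1,628,160,000 bytes.
Track B: exactly 17 minutes = 1,020 s; 22,050 × 1,020 × 1 × 4 = 89,964,000 bytes.
Track C: 36,000 × 282 × 3 × 2 = 60,912,000 bytes.
Track D: 40,000 × 732 × 1 × 6 = 175,680,000 bytes.
Track E: 384,000 × 812 × 3 × 1 = 935,424,000 bytes.
Total = 2,890,140,000 bytes = 2.7 GiB.

2.7 GiB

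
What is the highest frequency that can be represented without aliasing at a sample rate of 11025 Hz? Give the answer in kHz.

5.5125 kHz

Nyquist frequency = sample rate / 2 = 11,025 / 2 = 5.5125 kHz.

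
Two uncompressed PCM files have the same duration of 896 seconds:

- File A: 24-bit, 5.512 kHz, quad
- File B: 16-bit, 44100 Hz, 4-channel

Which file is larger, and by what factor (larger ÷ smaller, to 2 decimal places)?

File A: 5,512 × 3 × 4 = 66,144 bytes/s.
File B: 44,100 × 2 × 4 = 352,800 bytes/s.
File B is larger; ratio = 316,108,800 / 59,265,024 = 5.33.

File B, by a factor of 5.33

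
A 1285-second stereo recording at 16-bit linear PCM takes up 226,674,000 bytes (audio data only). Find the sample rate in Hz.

Bytes = sample_rate × seconds × bytes_per_sample × channels.
sample_rate = 226,674,000 / (1,285 × 2 × 2) = 226,674,000 / 5,140 = 44,100 Hz.

44,100 Hz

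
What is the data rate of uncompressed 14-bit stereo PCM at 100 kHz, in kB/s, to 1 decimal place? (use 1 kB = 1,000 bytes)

350.0 kB/s

Bit rate = 100,000 × 14 × 2 = 2,800,000 bits/s.
2,800,000 / 8 = 350,000 B/s = 350.0 kB/s.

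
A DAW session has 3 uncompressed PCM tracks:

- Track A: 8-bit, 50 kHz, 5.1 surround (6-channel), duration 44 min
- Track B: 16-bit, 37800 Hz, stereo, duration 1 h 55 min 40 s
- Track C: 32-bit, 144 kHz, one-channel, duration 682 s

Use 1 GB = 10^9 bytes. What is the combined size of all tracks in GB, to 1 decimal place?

2.2 GB

Track A: 44 min = 2,640 s; 50,000 × 2,640 × 1 × 6 = 792,000,000 bytes.
Track B: 1 h 55 min 40 s = 6,940 s; 37,800 × 6,940 × 2 × 2 = 1,049,328,000 bytes.
Track C: 144,000 × 682 × 4 × 1 = 392,832,000 bytes.
Total = 2,234,160,000 bytes = 2.2 GB.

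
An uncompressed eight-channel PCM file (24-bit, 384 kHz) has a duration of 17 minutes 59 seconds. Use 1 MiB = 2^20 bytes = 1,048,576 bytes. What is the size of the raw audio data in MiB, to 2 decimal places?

9483.40 MiB

Duration = 17 minutes 59 seconds = 1,079 s.
Bytes = 384,000 samples/s × 1,079 s × 3 bytes/sample × 8 ch = 9,944,064,000 bytes.
9,944,064,000 / 1,048,576 = 9483.40 MiB.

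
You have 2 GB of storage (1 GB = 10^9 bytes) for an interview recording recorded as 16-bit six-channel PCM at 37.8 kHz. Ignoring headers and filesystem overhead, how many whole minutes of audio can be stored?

Uncompressed byte rate = 37,800 × 2 × 6 = 453,600 bytes/s.
Capacity = 2 × 1,000,000,000 = 2,000,000,000 bytes.
2,000,000,000 / 453,600 ≈ 4409.17 s → 73 minutes.

73 minutes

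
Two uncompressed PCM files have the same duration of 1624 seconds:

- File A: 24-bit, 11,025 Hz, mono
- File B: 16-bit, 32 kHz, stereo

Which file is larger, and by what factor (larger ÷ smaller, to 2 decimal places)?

File B, by a factor of 3.87

File A: 11,025 × 3 × 1 = 33,075 bytes/s.
File B: 32,000 × 2 × 2 = 128,000 bytes/s.
File B is larger; ratio = 207,872,000 / 53,713,800 = 3.87.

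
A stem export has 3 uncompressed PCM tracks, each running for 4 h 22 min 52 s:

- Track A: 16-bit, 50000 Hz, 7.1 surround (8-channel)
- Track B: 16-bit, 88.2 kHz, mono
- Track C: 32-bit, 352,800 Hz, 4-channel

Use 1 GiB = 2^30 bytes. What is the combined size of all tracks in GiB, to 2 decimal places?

4 h 22 min 52 s = 15,772 s.
Track A: 50,000 × 15,772 × 2 × 8 = 12,617,600,000 bytes.
Track B: 88,200 × 15,772 × 2 × 1 = 2,782,180,800 bytes.
Track C: 352,800 × 15,772 × 4 × 4 = 89,029,785,600 bytes.
Total = 104,429,566,400 bytes = 97.26 GiB.

97.26 GiB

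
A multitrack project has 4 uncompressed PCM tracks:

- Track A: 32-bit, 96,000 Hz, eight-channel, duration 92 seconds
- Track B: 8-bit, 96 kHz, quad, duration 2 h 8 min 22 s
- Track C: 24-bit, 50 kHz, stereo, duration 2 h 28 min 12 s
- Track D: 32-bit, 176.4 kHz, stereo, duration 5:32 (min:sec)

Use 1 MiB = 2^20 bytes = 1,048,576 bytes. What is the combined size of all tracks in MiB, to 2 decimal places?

Track A: 96,000 × 92 × 4 × 8 = 282,624,000 bytes.
Track B: 2 h 8 min 22 s = 7,702 s; 96,000 × 7,702 × 1 × 4 = 2,957,568,000 bytes.
Track C: 2 h 28 min 12 s = 8,892 s; 50,000 × 8,892 × 3 × 2 = 2,667,600,000 bytes.
Track D: 5:32 (min:sec) = 332 s; 176,400 × 332 × 4 × 2 = 468,518,400 bytes.
Total = 6,376,310,400 bytes = 6080.92 MiB.

6080.92 MiB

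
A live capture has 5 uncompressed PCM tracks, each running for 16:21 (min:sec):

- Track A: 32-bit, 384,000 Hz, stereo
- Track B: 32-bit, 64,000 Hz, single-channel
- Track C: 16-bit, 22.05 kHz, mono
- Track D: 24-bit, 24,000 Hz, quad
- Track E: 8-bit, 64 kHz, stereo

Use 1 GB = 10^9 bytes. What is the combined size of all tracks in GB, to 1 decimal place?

3.7 GB

16:21 (min:sec) = 981 s.
Track A: 384,000 × 981 × 4 × 2 = 3,013,632,000 bytes.
Track B: 64,000 × 981 × 4 × 1 = 251,136,000 bytes.
Track C: 22,050 × 981 × 2 × 1 = 43,262,100 bytes.
Track D: 24,000 × 981 × 3 × 4 = 282,528,000 bytes.
Track E: 64,000 × 981 × 1 × 2 = 125,568,000 bytes.
Total = 3,716,126,100 bytes = 3.7 GB.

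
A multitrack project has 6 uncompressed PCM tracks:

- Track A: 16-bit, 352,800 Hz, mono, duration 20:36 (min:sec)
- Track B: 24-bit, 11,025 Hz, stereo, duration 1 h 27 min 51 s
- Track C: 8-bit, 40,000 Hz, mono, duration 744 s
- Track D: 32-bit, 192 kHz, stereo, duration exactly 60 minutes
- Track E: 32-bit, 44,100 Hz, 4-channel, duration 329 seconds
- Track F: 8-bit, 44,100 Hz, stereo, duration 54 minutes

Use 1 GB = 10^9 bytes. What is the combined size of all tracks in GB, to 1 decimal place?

Track A: 20:36 (min:sec) = 1,236 s; 352,800 × 1,236 × 2 × 1 = 872,121,600 bytes.
Track B: 1 h 27 min 51 s = 5,271 s; 11,025 × 5,271 × 3 × 2 = 348,676,650 bytes.
Track C: 40,000 × 744 × 1 × 1 = 29,760,000 bytes.
Track D: exactly 60 minutes = 3,600 s; 192,000 × 3,600 × 4 × 2 = 5,529,600,000 bytes.
Track E: 44,100 × 329 × 4 × 4 = 232,142,400 bytes.
Track F: 54 minutes = 3,240 s; 44,100 × 3,240 × 1 × 2 = 285,768,000 bytes.
Total = 7,298,068,650 bytes = 7.3 GB.

7.3 GB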